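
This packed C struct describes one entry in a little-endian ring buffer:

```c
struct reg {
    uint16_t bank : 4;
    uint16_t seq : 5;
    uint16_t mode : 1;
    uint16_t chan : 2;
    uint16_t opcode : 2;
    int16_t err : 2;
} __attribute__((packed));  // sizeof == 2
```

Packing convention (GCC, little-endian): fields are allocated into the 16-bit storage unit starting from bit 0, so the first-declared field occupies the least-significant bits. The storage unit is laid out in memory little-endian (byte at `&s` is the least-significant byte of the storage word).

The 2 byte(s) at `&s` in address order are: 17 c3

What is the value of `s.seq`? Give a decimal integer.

17

[0]=0x17 [1]=0xc3 (little-endian) → word 0xc317
bank [0+:4] = (word>>0) & 0xf = 7
seq [4+:5] = (word>>4) & 0x1f = 17  ←
mode [9+:1] = (word>>9) & 0x1 = 1
chan [10+:2] = (word>>10) & 0x3 = 0
opcode [12+:2] = (word>>12) & 0x3 = 0
err [14+:2] = (word>>14) & 0x3 = 3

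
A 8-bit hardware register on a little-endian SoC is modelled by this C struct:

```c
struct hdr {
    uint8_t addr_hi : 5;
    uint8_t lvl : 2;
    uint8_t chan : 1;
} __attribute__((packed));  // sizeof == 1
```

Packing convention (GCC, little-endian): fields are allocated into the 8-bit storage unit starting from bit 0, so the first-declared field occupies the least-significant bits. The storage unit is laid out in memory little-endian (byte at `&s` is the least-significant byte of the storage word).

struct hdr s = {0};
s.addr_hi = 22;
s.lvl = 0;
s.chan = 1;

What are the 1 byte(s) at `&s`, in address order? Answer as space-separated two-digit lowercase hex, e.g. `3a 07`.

96

[0+:5] addr_hi=22 & 0x1f = 0x16; word=0x16
[5+:2] lvl=0 & 0x3 = 0x0; word=0x16
[7+:1] chan=1 & 0x1 = 0x1; word=0x96
word = 0x96 → little-endian bytes:
  [0]=0x96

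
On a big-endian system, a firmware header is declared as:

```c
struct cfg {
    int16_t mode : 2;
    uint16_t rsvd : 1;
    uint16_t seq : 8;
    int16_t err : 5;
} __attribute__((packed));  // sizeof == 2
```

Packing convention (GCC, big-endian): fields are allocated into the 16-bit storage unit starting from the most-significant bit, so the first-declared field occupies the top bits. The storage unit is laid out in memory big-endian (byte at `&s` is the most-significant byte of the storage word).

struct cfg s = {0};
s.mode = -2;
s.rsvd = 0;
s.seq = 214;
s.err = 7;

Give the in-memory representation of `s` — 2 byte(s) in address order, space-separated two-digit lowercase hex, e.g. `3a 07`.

9a c7

mode:2 = -2 → 0x2 << 14 → word 0x8000
rsvd:1 = 0 → 0x0 << 13 → word 0x8000
seq:8 = 214 → 0xd6 << 5 → word 0x9ac0
err:5 = 7 → 0x7 << 0 → word 0x9ac7
word = 0x9ac7 → big-endian bytes:
  [0]=0x9a  [1]=0xc7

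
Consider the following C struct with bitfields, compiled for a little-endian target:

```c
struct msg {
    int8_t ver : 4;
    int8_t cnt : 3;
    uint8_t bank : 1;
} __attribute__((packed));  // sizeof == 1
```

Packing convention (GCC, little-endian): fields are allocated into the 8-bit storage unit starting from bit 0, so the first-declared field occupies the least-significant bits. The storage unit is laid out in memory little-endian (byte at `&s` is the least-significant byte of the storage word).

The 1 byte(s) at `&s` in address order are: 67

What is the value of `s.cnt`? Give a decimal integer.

-2

[0]=0x67 (little-endian) → word 0x67
ver [0+:4] = (word>>0) & 0xf = 7
cnt [4+:3] = (word>>4) & 0x7 = 6  ←
bank [7+:1] = (word>>7) & 0x1 = 0
cnt signed 3b, MSB=1: 6 - 8 = -2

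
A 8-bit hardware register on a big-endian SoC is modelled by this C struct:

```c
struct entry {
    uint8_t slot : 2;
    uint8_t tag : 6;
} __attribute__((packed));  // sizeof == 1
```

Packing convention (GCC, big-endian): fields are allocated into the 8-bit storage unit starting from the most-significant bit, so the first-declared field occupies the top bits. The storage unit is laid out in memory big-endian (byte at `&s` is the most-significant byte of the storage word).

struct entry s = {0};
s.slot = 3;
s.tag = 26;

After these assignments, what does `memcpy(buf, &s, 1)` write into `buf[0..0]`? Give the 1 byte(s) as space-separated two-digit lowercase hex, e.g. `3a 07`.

[6+:2] slot=3 & 0x3 = 0x3; word=0xc0
[0+:6] tag=26 & 0x3f = 0x1a; word=0xda
word = 0xda → big-endian bytes:
  [0]=0xda

da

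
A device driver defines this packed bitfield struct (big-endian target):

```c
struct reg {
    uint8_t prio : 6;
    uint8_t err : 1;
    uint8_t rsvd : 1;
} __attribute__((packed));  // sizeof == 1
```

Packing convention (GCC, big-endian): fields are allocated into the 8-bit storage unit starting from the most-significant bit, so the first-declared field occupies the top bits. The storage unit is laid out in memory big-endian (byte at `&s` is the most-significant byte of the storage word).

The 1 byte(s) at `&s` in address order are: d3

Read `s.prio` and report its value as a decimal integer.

52

[0]=0xd3 (big-endian) → word 0xd3
prio:6 @ bit 2 → (0xd3>>2)&0x3f = 0x34  ←
err:1 @ bit 1 → (0xd3>>1)&0x1 = 0x1
rsvd:1 @ bit 0 → (0xd3>>0)&0x1 = 0x1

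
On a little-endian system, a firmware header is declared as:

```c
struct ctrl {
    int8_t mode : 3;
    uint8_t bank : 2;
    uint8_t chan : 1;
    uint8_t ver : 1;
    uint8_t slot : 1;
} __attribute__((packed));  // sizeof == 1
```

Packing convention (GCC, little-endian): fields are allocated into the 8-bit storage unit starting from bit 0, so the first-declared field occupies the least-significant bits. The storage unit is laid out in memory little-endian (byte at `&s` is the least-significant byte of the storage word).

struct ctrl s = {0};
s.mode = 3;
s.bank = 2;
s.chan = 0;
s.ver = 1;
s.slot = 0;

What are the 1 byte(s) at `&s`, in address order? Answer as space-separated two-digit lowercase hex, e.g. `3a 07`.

[0+:3] mode=3 & 0x7 = 0x3; word=0x03
[3+:2] bank=2 & 0x3 = 0x2; word=0x13
[5+:1] chan=0 & 0x1 = 0x0; word=0x13
[6+:1] ver=1 & 0x1 = 0x1; word=0x53
[7+:1] slot=0 & 0x1 = 0x0; word=0x53
word = 0x53 → little-endian bytes:
  [0]=0x53

53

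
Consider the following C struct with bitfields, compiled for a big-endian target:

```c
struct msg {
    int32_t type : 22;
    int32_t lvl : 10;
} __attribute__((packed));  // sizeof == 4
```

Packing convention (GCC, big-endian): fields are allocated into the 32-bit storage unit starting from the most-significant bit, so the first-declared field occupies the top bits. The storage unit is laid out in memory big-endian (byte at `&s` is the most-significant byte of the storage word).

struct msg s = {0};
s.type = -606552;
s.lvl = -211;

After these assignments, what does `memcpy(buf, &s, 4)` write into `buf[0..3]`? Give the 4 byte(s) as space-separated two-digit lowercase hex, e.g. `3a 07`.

da fa a3 2d

[10+:22] type=-606552 & 0x3fffff = 0x36bea8; word=0xdafaa000
[0+:10] lvl=-211 & 0x3ff = 0x32d; word=0xdafaa32d
word = 0xdafaa32d → big-endian bytes:
  [0]=0xda  [1]=0xfa  [2]=0xa3  [3]=0x2d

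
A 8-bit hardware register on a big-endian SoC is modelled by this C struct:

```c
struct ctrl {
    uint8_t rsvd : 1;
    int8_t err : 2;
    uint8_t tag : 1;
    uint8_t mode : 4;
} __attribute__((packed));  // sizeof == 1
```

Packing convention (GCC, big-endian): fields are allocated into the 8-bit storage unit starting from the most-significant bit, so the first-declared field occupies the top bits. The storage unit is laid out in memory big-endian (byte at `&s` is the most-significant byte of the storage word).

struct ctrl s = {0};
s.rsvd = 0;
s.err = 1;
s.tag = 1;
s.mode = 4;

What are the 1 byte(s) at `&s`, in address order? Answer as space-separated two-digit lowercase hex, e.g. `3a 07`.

rsvd (1b) val=0 bits=0x0 at bit 7: 0x00
err (2b) val=1 bits=0x1 at bit 5: 0x20
tag (1b) val=1 bits=0x1 at bit 4: 0x30
mode (4b) val=4 bits=0x4 at bit 0: 0x34
word = 0x34 → big-endian bytes:
  [0]=0x34

34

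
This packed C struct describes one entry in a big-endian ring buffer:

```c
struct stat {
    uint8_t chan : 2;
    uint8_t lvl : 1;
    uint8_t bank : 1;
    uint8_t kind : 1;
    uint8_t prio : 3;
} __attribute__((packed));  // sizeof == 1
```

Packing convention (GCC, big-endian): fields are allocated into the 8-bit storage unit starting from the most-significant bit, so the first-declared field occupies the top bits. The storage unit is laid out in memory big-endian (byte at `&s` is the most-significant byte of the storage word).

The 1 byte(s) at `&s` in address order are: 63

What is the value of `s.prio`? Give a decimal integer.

3

[0]=0x63 (big-endian) → word 0x63
chan [6+:2] = (word>>6) & 0x3 = 1
lvl [5+:1] = (word>>5) & 0x1 = 1
bank [4+:1] = (word>>4) & 0x1 = 0
kind [3+:1] = (word>>3) & 0x1 = 0
prio [0+:3] = (word>>0) & 0x7 = 3  ←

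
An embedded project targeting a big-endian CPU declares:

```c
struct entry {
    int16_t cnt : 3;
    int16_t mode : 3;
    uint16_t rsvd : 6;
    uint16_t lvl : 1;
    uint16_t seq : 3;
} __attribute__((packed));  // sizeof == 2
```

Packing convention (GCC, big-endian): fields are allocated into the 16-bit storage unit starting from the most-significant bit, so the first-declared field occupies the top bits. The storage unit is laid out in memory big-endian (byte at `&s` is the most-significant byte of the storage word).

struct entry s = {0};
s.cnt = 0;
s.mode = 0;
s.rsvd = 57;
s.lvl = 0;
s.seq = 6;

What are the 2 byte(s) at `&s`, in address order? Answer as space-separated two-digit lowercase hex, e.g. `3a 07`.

03 96

cnt:3 = 0 → 0x0 << 13 → word 0x0000
mode:3 = 0 → 0x0 << 10 → word 0x0000
rsvd:6 = 57 → 0x39 << 4 → word 0x0390
lvl:1 = 0 → 0x0 << 3 → word 0x0390
seq:3 = 6 → 0x6 << 0 → word 0x0396
word = 0x0396 → big-endian bytes:
  [0]=0x03  [1]=0x96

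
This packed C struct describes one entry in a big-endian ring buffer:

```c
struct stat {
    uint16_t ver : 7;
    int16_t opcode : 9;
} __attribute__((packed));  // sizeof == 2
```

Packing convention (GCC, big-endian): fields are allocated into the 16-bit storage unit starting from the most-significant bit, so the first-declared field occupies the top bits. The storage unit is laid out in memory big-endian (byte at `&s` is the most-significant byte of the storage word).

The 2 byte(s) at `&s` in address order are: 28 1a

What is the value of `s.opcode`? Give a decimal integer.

26

[0]=0x28 [1]=0x1a (big-endian) → word 0x281a
ver [9+:7] = (word>>9) & 0x7f = 20
opcode [0+:9] = (word>>0) & 0x1ff = 26  ←
opcode signed 9b, MSB=0: value = 26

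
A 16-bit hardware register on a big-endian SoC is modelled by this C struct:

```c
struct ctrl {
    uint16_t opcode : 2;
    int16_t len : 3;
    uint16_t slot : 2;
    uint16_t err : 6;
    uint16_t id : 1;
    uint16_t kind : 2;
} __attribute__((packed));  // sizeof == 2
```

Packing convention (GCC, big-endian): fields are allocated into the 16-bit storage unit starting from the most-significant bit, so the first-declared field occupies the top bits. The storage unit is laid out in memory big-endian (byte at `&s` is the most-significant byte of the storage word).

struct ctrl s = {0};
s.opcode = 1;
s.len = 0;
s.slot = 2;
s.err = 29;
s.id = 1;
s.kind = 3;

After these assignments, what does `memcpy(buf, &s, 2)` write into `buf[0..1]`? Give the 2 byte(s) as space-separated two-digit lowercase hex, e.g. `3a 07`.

44 ef

opcode (2b) val=1 bits=0x1 at bit 14: 0x4000
len (3b) val=0 bits=0x0 at bit 11: 0x4000
slot (2b) val=2 bits=0x2 at bit 9: 0x4400
err (6b) val=29 bits=0x1d at bit 3: 0x44e8
id (1b) val=1 bits=0x1 at bit 2: 0x44ec
kind (2b) val=3 bits=0x3 at bit 0: 0x44ef
word = 0x44ef → big-endian bytes:
  [0]=0x44  [1]=0xef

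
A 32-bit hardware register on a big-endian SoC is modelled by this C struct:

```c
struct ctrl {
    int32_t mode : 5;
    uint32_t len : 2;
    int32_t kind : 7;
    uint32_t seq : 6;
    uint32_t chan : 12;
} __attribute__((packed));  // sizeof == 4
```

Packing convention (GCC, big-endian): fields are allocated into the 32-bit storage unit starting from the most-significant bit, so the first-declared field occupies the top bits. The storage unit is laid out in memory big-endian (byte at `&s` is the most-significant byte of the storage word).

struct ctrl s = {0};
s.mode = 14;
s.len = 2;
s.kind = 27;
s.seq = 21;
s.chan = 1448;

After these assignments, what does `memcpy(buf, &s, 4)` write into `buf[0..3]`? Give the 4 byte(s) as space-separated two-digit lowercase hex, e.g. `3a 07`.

mode:5 = 14 → 0xe << 27 → word 0x70000000
len:2 = 2 → 0x2 << 25 → word 0x74000000
kind:7 = 27 → 0x1b << 18 → word 0x746c0000
seq:6 = 21 → 0x15 << 12 → word 0x746d5000
chan:12 = 1448 → 0x5a8 << 0 → word 0x746d55a8
word = 0x746d55a8 → big-endian bytes:
  [0]=0x74  [1]=0x6d  [2]=0x55  [3]=0xa8

74 6d 55 a8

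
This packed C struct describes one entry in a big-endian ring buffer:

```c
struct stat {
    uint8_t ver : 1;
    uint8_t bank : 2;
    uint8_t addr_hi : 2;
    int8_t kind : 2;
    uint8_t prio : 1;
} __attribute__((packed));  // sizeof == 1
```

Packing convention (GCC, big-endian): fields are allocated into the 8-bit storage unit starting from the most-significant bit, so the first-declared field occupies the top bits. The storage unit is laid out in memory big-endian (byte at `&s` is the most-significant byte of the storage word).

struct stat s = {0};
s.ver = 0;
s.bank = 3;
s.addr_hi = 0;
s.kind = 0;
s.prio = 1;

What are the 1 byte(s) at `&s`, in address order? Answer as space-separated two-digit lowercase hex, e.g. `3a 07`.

61

[7+:1] ver=0 & 0x1 = 0x0; word=0x00
[5+:2] bank=3 & 0x3 = 0x3; word=0x60
[3+:2] addr_hi=0 & 0x3 = 0x0; word=0x60
[1+:2] kind=0 & 0x3 = 0x0; word=0x60
[0+:1] prio=1 & 0x1 = 0x1; word=0x61
word = 0x61 → big-endian bytes:
  [0]=0x61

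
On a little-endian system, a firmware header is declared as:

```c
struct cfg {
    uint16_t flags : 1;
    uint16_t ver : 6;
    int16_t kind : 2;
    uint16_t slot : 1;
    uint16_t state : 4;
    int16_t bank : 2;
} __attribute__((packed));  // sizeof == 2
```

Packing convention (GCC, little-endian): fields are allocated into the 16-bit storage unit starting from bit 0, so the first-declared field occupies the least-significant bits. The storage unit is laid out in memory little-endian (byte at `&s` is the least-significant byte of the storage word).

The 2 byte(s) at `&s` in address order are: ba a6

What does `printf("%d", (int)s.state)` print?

[0]=0xba [1]=0xa6 (little-endian) → word 0xa6ba
flags [0+:1] = (word>>0) & 0x1 = 0
ver [1+:6] = (word>>1) & 0x3f = 29
kind [7+:2] = (word>>7) & 0x3 = 1
slot [9+:1] = (word>>9) & 0x1 = 1
state [10+:4] = (word>>10) & 0xf = 9  ←
bank [14+:2] = (word>>14) & 0x3 = 2

9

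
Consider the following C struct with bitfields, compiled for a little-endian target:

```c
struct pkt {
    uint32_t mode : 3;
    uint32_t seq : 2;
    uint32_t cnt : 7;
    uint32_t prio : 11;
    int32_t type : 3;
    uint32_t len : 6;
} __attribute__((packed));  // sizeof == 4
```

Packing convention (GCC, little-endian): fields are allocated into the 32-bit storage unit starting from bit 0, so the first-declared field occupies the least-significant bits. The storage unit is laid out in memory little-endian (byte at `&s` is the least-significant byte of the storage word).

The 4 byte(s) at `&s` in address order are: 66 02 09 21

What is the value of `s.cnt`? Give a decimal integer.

19

[0]=0x66 [1]=0x02 [2]=0x09 [3]=0x21 (little-endian) → word 0x21090266
mode:3 @ bit 0 → (0x21090266>>0)&0x7 = 0x6
seq:2 @ bit 3 → (0x21090266>>3)&0x3 = 0x0
cnt:7 @ bit 5 → (0x21090266>>5)&0x7f = 0x13  ←
prio:11 @ bit 12 → (0x21090266>>12)&0x7ff = 0x90
type:3 @ bit 23 → (0x21090266>>23)&0x7 = 0x2
len:6 @ bit 26 → (0x21090266>>26)&0x3f = 0x8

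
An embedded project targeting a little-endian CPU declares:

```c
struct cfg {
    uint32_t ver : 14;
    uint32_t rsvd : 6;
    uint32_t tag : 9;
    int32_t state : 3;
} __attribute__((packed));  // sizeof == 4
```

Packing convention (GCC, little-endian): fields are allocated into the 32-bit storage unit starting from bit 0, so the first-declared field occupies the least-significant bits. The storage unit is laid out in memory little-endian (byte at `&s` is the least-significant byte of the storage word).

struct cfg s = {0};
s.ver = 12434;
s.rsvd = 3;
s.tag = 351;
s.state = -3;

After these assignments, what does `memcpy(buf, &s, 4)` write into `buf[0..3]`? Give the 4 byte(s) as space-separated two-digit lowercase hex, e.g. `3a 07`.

92 f0 f0 b5

ver (14b) val=12434 bits=0x3092 at bit 0: 0x00003092
rsvd (6b) val=3 bits=0x3 at bit 14: 0x0000f092
tag (9b) val=351 bits=0x15f at bit 20: 0x15f0f092
state (3b) val=-3 bits=0x5 at bit 29: 0xb5f0f092
word = 0xb5f0f092 → little-endian bytes:
  [0]=0x92  [1]=0xf0  [2]=0xf0  [3]=0xb5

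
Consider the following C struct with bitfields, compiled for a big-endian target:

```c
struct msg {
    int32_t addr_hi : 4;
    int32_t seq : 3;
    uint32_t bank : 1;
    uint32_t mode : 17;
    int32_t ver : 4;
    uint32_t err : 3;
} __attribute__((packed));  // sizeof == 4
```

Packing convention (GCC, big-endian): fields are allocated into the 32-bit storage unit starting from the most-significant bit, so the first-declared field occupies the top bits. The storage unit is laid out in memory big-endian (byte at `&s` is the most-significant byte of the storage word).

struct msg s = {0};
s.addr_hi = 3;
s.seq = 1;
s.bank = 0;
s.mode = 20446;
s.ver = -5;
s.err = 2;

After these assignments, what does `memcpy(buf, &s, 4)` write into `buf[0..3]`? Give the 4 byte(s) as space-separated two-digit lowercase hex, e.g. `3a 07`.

32 27 ef 5a

addr_hi (4b) val=3 bits=0x3 at bit 28: 0x30000000
seq (3b) val=1 bits=0x1 at bit 25: 0x32000000
bank (1b) val=0 bits=0x0 at bit 24: 0x32000000
mode (17b) val=20446 bits=0x4fde at bit 7: 0x3227ef00
ver (4b) val=-5 bits=0xb at bit 3: 0x3227ef58
err (3b) val=2 bits=0x2 at bit 0: 0x3227ef5a
word = 0x3227ef5a → big-endian bytes:
  [0]=0x32  [1]=0x27  [2]=0xef  [3]=0x5a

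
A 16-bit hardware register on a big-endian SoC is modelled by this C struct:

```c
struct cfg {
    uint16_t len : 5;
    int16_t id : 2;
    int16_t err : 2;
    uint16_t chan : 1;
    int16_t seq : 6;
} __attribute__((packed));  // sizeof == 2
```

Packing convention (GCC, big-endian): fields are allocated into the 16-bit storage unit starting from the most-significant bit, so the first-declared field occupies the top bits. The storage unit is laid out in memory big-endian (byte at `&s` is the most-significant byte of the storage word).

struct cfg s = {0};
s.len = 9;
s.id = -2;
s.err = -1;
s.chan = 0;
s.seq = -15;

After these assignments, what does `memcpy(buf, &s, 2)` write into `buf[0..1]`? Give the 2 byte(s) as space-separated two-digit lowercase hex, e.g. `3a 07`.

4d b1

[11+:5] len=9 & 0x1f = 0x9; word=0x4800
[9+:2] id=-2 & 0x3 = 0x2; word=0x4c00
[7+:2] err=-1 & 0x3 = 0x3; word=0x4d80
[6+:1] chan=0 & 0x1 = 0x0; word=0x4d80
[0+:6] seq=-15 & 0x3f = 0x31; word=0x4db1
word = 0x4db1 → big-endian bytes:
  [0]=0x4d  [1]=0xb1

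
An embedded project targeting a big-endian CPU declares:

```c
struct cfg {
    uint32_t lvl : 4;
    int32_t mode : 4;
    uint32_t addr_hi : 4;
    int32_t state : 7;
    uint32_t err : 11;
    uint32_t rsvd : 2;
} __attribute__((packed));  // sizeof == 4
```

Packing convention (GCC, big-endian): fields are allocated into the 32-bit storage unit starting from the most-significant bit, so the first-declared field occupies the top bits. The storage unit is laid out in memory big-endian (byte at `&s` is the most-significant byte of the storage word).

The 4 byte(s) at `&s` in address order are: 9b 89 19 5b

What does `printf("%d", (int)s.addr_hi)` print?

8

[0]=0x9b [1]=0x89 [2]=0x19 [3]=0x5b (big-endian) → word 0x9b89195b
lvl:4 @ bit 28 → (0x9b89195b>>28)&0xf = 0x9
mode:4 @ bit 24 → (0x9b89195b>>24)&0xf = 0xb
addr_hi:4 @ bit 20 → (0x9b89195b>>20)&0xf = 0x8  ←
state:7 @ bit 13 → (0x9b89195b>>13)&0x7f = 0x48
err:11 @ bit 2 → (0x9b89195b>>2)&0x7ff = 0x656
rsvd:2 @ bit 0 → (0x9b89195b>>0)&0x3 = 0x3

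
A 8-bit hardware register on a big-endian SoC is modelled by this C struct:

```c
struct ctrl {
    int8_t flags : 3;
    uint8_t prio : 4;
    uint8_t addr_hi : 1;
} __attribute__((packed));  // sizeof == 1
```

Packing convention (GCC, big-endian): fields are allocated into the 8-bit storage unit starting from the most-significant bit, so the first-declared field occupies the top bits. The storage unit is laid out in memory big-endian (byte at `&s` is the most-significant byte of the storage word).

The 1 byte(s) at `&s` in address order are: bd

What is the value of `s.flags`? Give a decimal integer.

[0]=0xbd (big-endian) → word 0xbd
flags:3 @ bit 5 → (0xbd>>5)&0x7 = 0x5  ←
prio:4 @ bit 1 → (0xbd>>1)&0xf = 0xe
addr_hi:1 @ bit 0 → (0xbd>>0)&0x1 = 0x1
flags signed 3b, MSB=1: 5 - 8 = -3

-3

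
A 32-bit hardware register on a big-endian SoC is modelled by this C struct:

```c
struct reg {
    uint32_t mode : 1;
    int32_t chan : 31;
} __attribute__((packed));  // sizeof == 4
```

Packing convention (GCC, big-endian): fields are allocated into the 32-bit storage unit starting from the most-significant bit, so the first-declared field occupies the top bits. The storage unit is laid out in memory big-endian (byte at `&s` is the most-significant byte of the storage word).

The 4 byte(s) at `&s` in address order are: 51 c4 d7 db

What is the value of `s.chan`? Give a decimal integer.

[0]=0x51 [1]=0xc4 [2]=0xd7 [3]=0xdb (big-endian) → word 0x51c4d7db
mode:1 @ bit 31 → (0x51c4d7db>>31)&0x1 = 0x0
chan:31 @ bit 0 → (0x51c4d7db>>0)&0x7fffffff = 0x51c4d7db  ←
chan signed 31b, MSB=1: 1371854811 - 2147483648 = -775628837

-775628837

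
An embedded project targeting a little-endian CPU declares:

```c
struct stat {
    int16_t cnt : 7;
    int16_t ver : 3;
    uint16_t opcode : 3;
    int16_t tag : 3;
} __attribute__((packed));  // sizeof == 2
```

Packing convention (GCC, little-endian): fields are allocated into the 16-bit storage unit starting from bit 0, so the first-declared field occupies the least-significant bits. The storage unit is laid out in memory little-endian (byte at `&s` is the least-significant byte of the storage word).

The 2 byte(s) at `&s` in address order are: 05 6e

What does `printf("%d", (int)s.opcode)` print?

3

[0]=0x05 [1]=0x6e (little-endian) → word 0x6e05
cnt:7 @ bit 0 → (0x6e05>>0)&0x7f = 0x5
ver:3 @ bit 7 → (0x6e05>>7)&0x7 = 0x4
opcode:3 @ bit 10 → (0x6e05>>10)&0x7 = 0x3  ←
tag:3 @ bit 13 → (0x6e05>>13)&0x7 = 0x3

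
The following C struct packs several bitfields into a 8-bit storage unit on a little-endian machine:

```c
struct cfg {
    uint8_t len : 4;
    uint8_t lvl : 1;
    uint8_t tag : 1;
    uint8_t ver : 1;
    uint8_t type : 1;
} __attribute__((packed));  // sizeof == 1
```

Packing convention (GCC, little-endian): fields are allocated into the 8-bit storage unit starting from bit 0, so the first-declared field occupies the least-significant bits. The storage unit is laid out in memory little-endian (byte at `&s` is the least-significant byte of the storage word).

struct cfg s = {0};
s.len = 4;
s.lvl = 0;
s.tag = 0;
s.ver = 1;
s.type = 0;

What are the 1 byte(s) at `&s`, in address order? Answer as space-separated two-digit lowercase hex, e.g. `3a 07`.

len (4b) val=4 bits=0x4 at bit 0: 0x04
lvl (1b) val=0 bits=0x0 at bit 4: 0x04
tag (1b) val=0 bits=0x0 at bit 5: 0x04
ver (1b) val=1 bits=0x1 at bit 6: 0x44
type (1b) val=0 bits=0x0 at bit 7: 0x44
word = 0x44 → little-endian bytes:
  [0]=0x44

44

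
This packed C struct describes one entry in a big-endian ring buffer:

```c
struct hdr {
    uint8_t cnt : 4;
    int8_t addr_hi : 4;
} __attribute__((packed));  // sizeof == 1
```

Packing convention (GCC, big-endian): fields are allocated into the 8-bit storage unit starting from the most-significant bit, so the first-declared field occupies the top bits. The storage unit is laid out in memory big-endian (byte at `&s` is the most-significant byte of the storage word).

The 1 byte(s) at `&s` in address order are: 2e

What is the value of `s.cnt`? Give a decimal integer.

[0]=0x2e (big-endian) → word 0x2e
cnt:4 @ bit 4 → (0x2e>>4)&0xf = 0x2  ←
addr_hi:4 @ bit 0 → (0x2e>>0)&0xf = 0xe

2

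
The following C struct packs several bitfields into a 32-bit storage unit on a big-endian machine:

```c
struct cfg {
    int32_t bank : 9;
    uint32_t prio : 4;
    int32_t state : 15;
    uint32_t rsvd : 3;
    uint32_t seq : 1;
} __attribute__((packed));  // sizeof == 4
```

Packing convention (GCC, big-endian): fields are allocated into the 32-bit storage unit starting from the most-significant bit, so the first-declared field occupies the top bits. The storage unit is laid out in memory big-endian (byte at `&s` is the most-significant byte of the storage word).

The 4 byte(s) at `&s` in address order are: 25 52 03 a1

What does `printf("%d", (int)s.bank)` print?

74

[0]=0x25 [1]=0x52 [2]=0x03 [3]=0xa1 (big-endian) → word 0x255203a1
bank [23+:9] = (word>>23) & 0x1ff = 74  ←
prio [19+:4] = (word>>19) & 0xf = 10
state [4+:15] = (word>>4) & 0x7fff = 8250
rsvd [1+:3] = (word>>1) & 0x7 = 0
seq [0+:1] = (word>>0) & 0x1 = 1
bank signed 9b, MSB=0: value = 74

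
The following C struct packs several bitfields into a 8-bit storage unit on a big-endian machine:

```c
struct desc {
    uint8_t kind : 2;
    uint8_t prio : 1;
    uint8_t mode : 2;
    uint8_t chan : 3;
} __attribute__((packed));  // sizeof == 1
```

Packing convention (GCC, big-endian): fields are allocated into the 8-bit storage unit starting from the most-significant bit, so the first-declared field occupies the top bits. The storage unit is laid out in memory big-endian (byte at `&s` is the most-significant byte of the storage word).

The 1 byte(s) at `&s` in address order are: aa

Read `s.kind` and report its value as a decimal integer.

2

[0]=0xaa (big-endian) → word 0xaa
kind [6+:2] = (word>>6) & 0x3 = 2  ←
prio [5+:1] = (word>>5) & 0x1 = 1
mode [3+:2] = (word>>3) & 0x3 = 1
chan [0+:3] = (word>>0) & 0x7 = 2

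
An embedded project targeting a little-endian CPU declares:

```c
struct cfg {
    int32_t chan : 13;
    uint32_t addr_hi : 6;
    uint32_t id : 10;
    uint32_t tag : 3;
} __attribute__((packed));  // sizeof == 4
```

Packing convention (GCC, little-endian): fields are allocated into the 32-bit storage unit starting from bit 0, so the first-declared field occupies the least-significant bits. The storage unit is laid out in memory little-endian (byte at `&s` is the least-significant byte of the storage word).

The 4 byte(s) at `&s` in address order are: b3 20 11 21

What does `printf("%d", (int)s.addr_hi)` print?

9

[0]=0xb3 [1]=0x20 [2]=0x11 [3]=0x21 (little-endian) → word 0x211120b3
chan [0+:13] = (word>>0) & 0x1fff = 179
addr_hi [13+:6] = (word>>13) & 0x3f = 9  ←
id [19+:10] = (word>>19) & 0x3ff = 34
tag [29+:3] = (word>>29) & 0x7 = 1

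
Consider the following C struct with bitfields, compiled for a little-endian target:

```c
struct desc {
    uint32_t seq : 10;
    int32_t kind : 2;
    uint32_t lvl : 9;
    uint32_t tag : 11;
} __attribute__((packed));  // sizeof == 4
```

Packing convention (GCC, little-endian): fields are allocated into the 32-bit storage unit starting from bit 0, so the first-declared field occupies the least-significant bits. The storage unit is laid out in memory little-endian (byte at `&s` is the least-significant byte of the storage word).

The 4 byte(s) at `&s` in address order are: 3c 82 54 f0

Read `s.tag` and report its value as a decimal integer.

[0]=0x3c [1]=0x82 [2]=0x54 [3]=0xf0 (little-endian) → word 0xf054823c
seq:10 @ bit 0 → (0xf054823c>>0)&0x3ff = 0x23c
kind:2 @ bit 10 → (0xf054823c>>10)&0x3 = 0x0
lvl:9 @ bit 12 → (0xf054823c>>12)&0x1ff = 0x148
tag:11 @ bit 21 → (0xf054823c>>21)&0x7ff = 0x782  ←

1922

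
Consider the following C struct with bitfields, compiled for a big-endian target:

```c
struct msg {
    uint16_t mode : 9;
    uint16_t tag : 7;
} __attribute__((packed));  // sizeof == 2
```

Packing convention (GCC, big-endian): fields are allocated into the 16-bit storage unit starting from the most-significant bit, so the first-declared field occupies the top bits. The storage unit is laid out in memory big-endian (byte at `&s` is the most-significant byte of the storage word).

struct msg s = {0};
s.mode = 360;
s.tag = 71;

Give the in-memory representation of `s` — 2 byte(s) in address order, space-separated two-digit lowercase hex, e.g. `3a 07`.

mode (9b) val=360 bits=0x168 at bit 7: 0xb400
tag (7b) val=71 bits=0x47 at bit 0: 0xb447
word = 0xb447 → big-endian bytes:
  [0]=0xb4  [1]=0x47

b4 47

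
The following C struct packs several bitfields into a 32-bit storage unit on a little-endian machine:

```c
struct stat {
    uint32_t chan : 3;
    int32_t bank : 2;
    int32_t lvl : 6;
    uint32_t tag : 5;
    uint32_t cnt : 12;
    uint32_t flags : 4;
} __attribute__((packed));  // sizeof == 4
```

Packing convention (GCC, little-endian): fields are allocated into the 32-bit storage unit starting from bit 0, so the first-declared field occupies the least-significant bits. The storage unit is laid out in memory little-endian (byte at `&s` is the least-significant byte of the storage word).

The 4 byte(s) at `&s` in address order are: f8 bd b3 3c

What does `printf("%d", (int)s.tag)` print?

23

[0]=0xf8 [1]=0xbd [2]=0xb3 [3]=0x3c (little-endian) → word 0x3cb3bdf8
chan [0+:3] = (word>>0) & 0x7 = 0
bank [3+:2] = (word>>3) & 0x3 = 3
lvl [5+:6] = (word>>5) & 0x3f = 47
tag [11+:5] = (word>>11) & 0x1f = 23  ←
cnt [16+:12] = (word>>16) & 0xfff = 3251
flags [28+:4] = (word>>28) & 0xf = 3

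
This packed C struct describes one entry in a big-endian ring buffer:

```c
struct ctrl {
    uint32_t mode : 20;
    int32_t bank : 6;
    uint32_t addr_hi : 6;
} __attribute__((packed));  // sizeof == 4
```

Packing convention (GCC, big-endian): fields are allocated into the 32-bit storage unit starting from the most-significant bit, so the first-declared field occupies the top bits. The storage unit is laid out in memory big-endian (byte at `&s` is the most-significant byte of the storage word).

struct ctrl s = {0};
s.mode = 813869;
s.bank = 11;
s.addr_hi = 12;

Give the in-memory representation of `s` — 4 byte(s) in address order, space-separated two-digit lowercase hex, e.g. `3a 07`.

mode (20b) val=813869 bits=0xc6b2d at bit 12: 0xc6b2d000
bank (6b) val=11 bits=0xb at bit 6: 0xc6b2d2c0
addr_hi (6b) val=12 bits=0xc at bit 0: 0xc6b2d2cc
word = 0xc6b2d2cc → big-endian bytes:
  [0]=0xc6  [1]=0xb2  [2]=0xd2  [3]=0xcc

c6 b2 d2 cc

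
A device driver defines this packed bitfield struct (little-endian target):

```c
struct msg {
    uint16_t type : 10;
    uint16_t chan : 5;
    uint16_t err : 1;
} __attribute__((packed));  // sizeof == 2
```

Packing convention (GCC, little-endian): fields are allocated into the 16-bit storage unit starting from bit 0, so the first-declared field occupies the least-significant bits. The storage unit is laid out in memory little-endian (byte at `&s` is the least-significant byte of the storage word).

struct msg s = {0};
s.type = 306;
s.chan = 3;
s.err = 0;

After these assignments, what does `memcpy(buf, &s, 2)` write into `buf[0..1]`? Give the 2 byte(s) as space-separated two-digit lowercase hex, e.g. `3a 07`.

type:10 = 306 → 0x132 << 0 → word 0x0132
chan:5 = 3 → 0x3 << 10 → word 0x0d32
err:1 = 0 → 0x0 << 15 → word 0x0d32
word = 0x0d32 → little-endian bytes:
  [0]=0x32  [1]=0x0d

32 0d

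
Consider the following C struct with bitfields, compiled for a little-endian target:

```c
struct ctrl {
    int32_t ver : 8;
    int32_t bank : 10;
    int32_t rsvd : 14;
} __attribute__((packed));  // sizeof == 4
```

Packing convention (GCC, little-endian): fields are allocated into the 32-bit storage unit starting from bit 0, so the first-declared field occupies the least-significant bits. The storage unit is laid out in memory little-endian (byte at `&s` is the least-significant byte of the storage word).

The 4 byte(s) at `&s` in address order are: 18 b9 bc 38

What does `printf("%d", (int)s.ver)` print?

[0]=0x18 [1]=0xb9 [2]=0xbc [3]=0x38 (little-endian) → word 0x38bcb918
ver [0+:8] = (word>>0) & 0xff = 24  ←
bank [8+:10] = (word>>8) & 0x3ff = 185
rsvd [18+:14] = (word>>18) & 0x3fff = 3631
ver signed 8b, MSB=0: value = 24

24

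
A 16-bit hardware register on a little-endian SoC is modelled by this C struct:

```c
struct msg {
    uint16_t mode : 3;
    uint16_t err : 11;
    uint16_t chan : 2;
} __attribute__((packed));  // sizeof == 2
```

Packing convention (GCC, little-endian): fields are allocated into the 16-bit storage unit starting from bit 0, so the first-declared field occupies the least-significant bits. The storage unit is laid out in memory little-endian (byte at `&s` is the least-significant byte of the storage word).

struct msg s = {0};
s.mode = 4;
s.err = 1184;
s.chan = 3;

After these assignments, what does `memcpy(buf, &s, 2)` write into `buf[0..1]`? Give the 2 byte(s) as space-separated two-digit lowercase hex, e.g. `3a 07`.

mode (3b) val=4 bits=0x4 at bit 0: 0x0004
err (11b) val=1184 bits=0x4a0 at bit 3: 0x2504
chan (2b) val=3 bits=0x3 at bit 14: 0xe504
word = 0xe504 → little-endian bytes:
  [0]=0x04  [1]=0xe5

04 e5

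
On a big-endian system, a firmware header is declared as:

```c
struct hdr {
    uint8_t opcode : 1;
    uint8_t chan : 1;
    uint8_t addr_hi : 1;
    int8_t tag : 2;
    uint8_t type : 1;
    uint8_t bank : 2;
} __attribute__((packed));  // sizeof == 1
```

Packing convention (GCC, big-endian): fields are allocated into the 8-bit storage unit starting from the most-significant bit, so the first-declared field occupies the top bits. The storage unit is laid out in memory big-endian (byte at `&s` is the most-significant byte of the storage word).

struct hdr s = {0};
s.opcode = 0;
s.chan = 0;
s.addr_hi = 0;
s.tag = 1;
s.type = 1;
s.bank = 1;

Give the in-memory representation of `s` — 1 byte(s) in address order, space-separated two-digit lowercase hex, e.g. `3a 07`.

0d

opcode:1 = 0 → 0x0 << 7 → word 0x00
chan:1 = 0 → 0x0 << 6 → word 0x00
addr_hi:1 = 0 → 0x0 << 5 → word 0x00
tag:2 = 1 → 0x1 << 3 → word 0x08
type:1 = 1 → 0x1 << 2 → word 0x0c
bank:2 = 1 → 0x1 << 0 → word 0x0d
word = 0x0d → big-endian bytes:
  [0]=0x0d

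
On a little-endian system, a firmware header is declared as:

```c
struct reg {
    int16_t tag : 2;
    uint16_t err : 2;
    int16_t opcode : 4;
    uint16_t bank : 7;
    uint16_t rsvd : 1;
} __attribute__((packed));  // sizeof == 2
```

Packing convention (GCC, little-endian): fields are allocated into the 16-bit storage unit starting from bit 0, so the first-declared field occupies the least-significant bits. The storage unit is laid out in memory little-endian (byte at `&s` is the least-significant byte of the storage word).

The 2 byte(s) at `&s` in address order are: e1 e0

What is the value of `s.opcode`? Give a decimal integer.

-2

[0]=0xe1 [1]=0xe0 (little-endian) → word 0xe0e1
tag [0+:2] = (word>>0) & 0x3 = 1
err [2+:2] = (word>>2) & 0x3 = 0
opcode [4+:4] = (word>>4) & 0xf = 14  ←
bank [8+:7] = (word>>8) & 0x7f = 96
rsvd [15+:1] = (word>>15) & 0x1 = 1
opcode signed 4b, MSB=1: 14 - 16 = -2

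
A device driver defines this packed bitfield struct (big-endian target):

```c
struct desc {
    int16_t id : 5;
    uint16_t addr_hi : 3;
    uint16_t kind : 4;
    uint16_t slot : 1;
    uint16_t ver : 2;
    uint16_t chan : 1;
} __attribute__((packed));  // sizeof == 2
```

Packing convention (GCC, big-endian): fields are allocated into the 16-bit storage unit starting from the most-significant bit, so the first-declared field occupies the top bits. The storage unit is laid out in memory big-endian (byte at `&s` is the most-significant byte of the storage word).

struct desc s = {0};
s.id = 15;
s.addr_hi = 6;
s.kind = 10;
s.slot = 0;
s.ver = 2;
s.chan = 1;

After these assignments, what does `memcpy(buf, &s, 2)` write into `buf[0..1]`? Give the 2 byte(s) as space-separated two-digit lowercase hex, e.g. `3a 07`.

7e a5

id (5b) val=15 bits=0xf at bit 11: 0x7800
addr_hi (3b) val=6 bits=0x6 at bit 8: 0x7e00
kind (4b) val=10 bits=0xa at bit 4: 0x7ea0
slot (1b) val=0 bits=0x0 at bit 3: 0x7ea0
ver (2b) val=2 bits=0x2 at bit 1: 0x7ea4
chan (1b) val=1 bits=0x1 at bit 0: 0x7ea5
word = 0x7ea5 → big-endian bytes:
  [0]=0x7e  [1]=0xa5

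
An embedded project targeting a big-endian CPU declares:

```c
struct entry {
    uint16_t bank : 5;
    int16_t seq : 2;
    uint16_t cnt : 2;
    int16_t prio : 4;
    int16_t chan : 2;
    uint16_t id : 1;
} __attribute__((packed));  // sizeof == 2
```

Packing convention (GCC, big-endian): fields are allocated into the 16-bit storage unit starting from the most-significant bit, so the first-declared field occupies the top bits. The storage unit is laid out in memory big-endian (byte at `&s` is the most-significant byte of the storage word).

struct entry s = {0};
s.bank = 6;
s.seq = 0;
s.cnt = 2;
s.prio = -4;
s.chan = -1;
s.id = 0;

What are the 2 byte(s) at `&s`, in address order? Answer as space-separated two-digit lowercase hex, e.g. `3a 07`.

31 66

bank:5 = 6 → 0x6 << 11 → word 0x3000
seq:2 = 0 → 0x0 << 9 → word 0x3000
cnt:2 = 2 → 0x2 << 7 → word 0x3100
prio:4 = -4 → 0xc << 3 → word 0x3160
chan:2 = -1 → 0x3 << 1 → word 0x3166
id:1 = 0 → 0x0 << 0 → word 0x3166
word = 0x3166 → big-endian bytes:
  [0]=0x31  [1]=0x66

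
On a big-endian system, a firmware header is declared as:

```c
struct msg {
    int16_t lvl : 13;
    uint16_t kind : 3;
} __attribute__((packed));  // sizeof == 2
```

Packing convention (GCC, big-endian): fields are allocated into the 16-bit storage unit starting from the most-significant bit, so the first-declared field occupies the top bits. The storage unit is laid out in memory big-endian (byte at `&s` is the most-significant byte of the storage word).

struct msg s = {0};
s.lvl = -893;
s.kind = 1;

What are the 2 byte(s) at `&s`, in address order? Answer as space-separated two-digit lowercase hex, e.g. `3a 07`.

lvl:13 = -893 → 0x1c83 << 3 → word 0xe418
kind:3 = 1 → 0x1 << 0 → word 0xe419
word = 0xe419 → big-endian bytes:
  [0]=0xe4  [1]=0x19

e4 19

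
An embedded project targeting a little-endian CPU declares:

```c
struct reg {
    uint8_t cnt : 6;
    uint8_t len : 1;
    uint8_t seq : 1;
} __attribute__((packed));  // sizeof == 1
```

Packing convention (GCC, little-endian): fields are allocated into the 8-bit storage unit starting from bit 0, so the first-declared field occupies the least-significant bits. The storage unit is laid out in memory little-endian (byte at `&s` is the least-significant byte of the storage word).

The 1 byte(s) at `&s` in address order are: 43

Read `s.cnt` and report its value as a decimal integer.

[0]=0x43 (little-endian) → word 0x43
cnt [0+:6] = (word>>0) & 0x3f = 3  ←
len [6+:1] = (word>>6) & 0x1 = 1
seq [7+:1] = (word>>7) & 0x1 = 0

3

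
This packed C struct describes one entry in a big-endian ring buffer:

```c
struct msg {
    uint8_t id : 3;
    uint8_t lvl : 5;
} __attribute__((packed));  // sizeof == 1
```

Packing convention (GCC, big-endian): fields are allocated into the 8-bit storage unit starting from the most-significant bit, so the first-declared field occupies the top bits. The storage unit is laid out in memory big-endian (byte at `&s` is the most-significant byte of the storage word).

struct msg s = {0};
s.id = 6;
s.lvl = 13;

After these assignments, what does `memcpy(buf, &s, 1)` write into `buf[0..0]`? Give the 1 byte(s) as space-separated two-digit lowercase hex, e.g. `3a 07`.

[5+:3] id=6 & 0x7 = 0x6; word=0xc0
[0+:5] lvl=13 & 0x1f = 0xd; word=0xcd
word = 0xcd → big-endian bytes:
  [0]=0xcd

cd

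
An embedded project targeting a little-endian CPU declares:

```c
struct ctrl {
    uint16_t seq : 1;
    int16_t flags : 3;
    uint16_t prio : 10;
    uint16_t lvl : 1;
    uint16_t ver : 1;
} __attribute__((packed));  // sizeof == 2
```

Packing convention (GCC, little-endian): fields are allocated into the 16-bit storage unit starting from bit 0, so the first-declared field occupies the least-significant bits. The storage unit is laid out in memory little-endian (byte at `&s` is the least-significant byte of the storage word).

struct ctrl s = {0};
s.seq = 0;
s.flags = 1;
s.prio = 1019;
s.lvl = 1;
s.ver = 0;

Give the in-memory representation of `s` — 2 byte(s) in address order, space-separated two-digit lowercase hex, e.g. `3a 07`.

b2 7f

seq (1b) val=0 bits=0x0 at bit 0: 0x0000
flags (3b) val=1 bits=0x1 at bit 1: 0x0002
prio (10b) val=1019 bits=0x3fb at bit 4: 0x3fb2
lvl (1b) val=1 bits=0x1 at bit 14: 0x7fb2
ver (1b) val=0 bits=0x0 at bit 15: 0x7fb2
word = 0x7fb2 → little-endian bytes:
  [0]=0xb2  [1]=0x7f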